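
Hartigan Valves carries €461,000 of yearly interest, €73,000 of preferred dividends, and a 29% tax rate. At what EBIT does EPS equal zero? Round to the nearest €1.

Grossing the preferred dividend up to pre-tax terms: €73,000 / (1 − 0.29) = €102,816.90.
EPS = 0 when EBIT covers interest plus the pre-tax preferred burden: €461,000 + €102,816.90 = €563,816.90.

€563,817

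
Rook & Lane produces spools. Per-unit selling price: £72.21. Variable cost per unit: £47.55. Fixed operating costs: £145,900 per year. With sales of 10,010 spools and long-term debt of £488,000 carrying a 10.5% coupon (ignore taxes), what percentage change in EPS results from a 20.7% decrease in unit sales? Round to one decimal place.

-102.8%

Total contribution margin = 10,010 × £24.66 = £246,846.60.
Subtracting fixed costs: EBIT = £246,846.60 − £145,900 = £100,946.60.
After interest of £51,240.00, pre-tax earnings = £49,706.60.
Degree of combined leverage = contribution ÷ (EBIT − I) = £246,846.60 ÷ £49,706.60 = 4.9661.
%ΔEPS = DCL × %ΔSales = 4.9661 × -20.7% = -102.8%.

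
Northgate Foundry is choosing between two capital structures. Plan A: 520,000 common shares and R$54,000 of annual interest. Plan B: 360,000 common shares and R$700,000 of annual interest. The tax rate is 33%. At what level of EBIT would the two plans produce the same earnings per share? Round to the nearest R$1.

R$2,153,500

At indifference, (EBIT − 54,000)(1 − t)/520,000 = (EBIT − 700,000)(1 − t)/360,000.
Cancelling (1 − t) and cross-multiplying: 360,000·(EBIT − 54,000) = 520,000·(EBIT − 700,000).
Solving, EBIT = (700,000·520,000 − 54,000·360,000) / (520,000 − 360,000) = 344,560,000,000 / 160,000 = 2,153,500.00.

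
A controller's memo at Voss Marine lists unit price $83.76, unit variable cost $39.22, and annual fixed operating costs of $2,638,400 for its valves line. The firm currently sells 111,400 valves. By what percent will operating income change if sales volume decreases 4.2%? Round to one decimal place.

-9.0%

Contribution at this volume is 111,400 × $44.54 = $4,961,756.00.
Operating income = contribution − fixed costs = $4,961,756.00 − $2,638,400 = $2,323,356.00.
Degree of operating leverage = $4,961,756.00 / $2,323,356.00 = 2.1356.
Operating income changes by 2.1356 × -4.2% = -9.0%.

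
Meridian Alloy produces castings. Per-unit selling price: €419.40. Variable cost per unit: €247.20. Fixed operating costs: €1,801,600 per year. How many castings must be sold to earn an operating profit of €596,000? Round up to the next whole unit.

Each unit contributes €419.40 − €247.20 = €172.20.
Units = (FC + target) / CM = (€1,801,600 + €596,000) / €172.20 = 13,923.34, so 13,924 castings.

13,924 castings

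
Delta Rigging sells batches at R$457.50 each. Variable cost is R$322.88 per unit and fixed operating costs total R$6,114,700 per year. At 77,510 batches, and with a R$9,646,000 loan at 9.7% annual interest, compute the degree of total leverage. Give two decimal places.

3.08

Contribution at this volume is 77,510 × R$134.62 = R$10,434,396.20.
Operating income = contribution − fixed costs = R$10,434,396.20 − R$6,114,700 = R$4,319,696.20. Interest = R$935,662.00, so EBIT − I = R$3,384,034.20.
Degree of total leverage = total CM / (EBIT − interest) = R$10,434,396.20 / R$3,384,034.20 = 3.0834.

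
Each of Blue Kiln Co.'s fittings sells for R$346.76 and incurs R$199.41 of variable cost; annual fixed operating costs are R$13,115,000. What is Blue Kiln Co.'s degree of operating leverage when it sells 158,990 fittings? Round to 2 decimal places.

Contribution at this volume is 158,990 × R$147.35 = R$23,427,176.50.
Operating income = contribution − fixed costs = R$23,427,176.50 − R$13,115,000 = R$10,312,176.50.
So DOL = total CM / EBIT = R$23,427,176.50 / R$10,312,176.50 = 2.2718.

2.27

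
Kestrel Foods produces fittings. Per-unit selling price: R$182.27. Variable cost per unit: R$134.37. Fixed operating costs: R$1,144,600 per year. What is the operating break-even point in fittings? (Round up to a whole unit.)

Unit CM = price − variable cost = R$182.27 − R$134.37 = R$47.90.
Break-even volume = fixed costs ÷ CM per unit = R$1,144,600 ÷ R$47.90 = 23,895.62, so 23,896 fittings.

23,896 fittings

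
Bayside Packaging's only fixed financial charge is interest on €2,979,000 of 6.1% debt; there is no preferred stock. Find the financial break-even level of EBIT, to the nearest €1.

Annual interest = 6.1% × €2,979,000 = €181,719.00.
With no preferred dividends, EPS = 0 when EBIT exactly covers interest, so the financial break-even EBIT is €181,719.00.

€181,719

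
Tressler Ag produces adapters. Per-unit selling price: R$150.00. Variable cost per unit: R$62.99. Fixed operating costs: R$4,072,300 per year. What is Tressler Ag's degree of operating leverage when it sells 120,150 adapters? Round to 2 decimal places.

Total contribution margin = 120,150 × R$87.01 = R$10,454,251.50.
Operating income = contribution − fixed costs = R$10,454,251.50 − R$4,072,300 = R$6,381,951.50.
DOL = contribution ÷ EBIT = R$10,454,251.50 ÷ R$6,381,951.50 = 1.6381.

1.64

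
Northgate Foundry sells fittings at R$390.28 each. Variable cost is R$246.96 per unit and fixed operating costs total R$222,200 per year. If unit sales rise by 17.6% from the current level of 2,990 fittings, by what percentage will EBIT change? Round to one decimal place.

+36.6%

Contribution at this volume is 2,990 × R$143.32 = R$428,526.80.
Operating income = contribution − fixed costs = R$428,526.80 − R$222,200 = R$206,326.80.
Degree of operating leverage = R$428,526.80 / R$206,326.80 = 2.0769.
Operating income changes by 2.0769 × +17.6% = +36.6%.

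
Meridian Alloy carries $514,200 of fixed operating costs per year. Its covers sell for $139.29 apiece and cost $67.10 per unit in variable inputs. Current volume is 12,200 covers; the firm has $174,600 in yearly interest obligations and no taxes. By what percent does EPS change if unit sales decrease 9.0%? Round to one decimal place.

-41.3%

Contribution at this volume is 12,200 × $72.19 = $880,718.00.
EBIT = $880,718.00 − $514,200 = $366,518.00.
Interest = $174,600.00, so EBIT − I = $191,918.00.
Degree of combined leverage = contribution ÷ (EBIT − I) = $880,718.00 ÷ $191,918.00 = 4.5890.
EPS therefore changes by 4.5890 × (-9.0%) = -41.3%.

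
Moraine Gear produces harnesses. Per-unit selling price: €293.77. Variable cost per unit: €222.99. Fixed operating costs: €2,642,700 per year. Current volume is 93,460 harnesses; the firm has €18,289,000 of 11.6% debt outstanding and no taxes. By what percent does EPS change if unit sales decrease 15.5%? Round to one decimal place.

At 93,460 units, contribution = 93,460 × €70.78 = €6,615,098.80.
EBIT = €6,615,098.80 − €2,642,700 = €3,972,398.80.
After interest of €2,121,524.00, pre-tax earnings = €1,850,874.80.
Degree of combined leverage = contribution ÷ (EBIT − I) = €6,615,098.80 ÷ €1,850,874.80 = 3.5740.
EPS therefore changes by 3.5740 × (-15.5%) = -55.4%.

-55.4%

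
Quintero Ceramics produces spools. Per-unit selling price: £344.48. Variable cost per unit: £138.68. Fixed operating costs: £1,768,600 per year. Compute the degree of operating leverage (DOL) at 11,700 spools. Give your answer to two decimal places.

Total contribution margin = 11,700 × £205.80 = £2,407,860.00.
EBIT = £2,407,860.00 − £1,768,600 = £639,260.00.
DOL = contribution ÷ EBIT = £2,407,860.00 ÷ £639,260.00 = 3.7666.

3.77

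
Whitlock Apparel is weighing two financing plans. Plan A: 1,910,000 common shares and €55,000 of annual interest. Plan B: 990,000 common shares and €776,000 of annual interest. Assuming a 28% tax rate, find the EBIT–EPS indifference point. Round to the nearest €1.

€1,551,859

At indifference, (EBIT − 55,000)(1 − t)/1,910,000 = (EBIT − 776,000)(1 − t)/990,000.
Cancelling (1 − t) and cross-multiplying: 990,000·(EBIT − 55,000) = 1,910,000·(EBIT − 776,000).
Solving, EBIT = (776,000·1,910,000 − 55,000·990,000) / (1,910,000 − 990,000) = 1,427,710,000,000 / 920,000 = 1,551,858.70.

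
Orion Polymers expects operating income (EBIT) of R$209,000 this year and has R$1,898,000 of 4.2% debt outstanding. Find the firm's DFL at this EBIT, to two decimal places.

Interest = R$79,716.00.
DFL = EBIT ÷ (EBIT − I) = R$209,000 ÷ (R$209,000 − R$79,716.00) = R$209,000 ÷ R$129,284.00 = 1.6166.

1.62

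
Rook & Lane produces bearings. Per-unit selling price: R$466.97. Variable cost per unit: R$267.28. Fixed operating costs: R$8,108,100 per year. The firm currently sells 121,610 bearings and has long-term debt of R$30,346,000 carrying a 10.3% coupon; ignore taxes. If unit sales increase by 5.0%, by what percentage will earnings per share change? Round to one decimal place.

+9.3%

Contribution at this volume is 121,610 × R$199.69 = R$24,284,300.90.
EBIT = R$24,284,300.90 − R$8,108,100 = R$16,176,200.90.
Interest = R$3,125,638.00, so EBIT − I = R$13,050,562.90.
Degree of combined leverage = contribution ÷ (EBIT − I) = R$24,284,300.90 ÷ R$13,050,562.90 = 1.8608.
%ΔEPS = DCL × %ΔSales = 1.8608 × +5.0% = +9.3%.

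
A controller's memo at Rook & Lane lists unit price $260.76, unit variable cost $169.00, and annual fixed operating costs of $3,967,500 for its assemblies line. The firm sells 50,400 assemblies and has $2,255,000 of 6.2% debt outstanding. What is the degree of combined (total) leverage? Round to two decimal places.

Total contribution margin = 50,400 × $91.76 = $4,624,704.00.
Subtracting fixed costs: EBIT = $4,624,704.00 − $3,967,500 = $657,204.00. Interest = $139,810.00.
DOL = $4,624,704.00 ÷ $657,204.00 = 7.0369; DFL = $657,204.00 ÷ $517,394.00 = 1.2702.
Combined leverage = 7.0369 × 1.2702 = 8.9383.

8.94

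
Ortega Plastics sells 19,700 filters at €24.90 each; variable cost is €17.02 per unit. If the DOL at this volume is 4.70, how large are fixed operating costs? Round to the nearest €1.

€122,207

Contribution at this volume is 19,700 × €7.88 = €155,236.00.
DOL = contribution / EBIT, so EBIT = €155,236.00 / 4.70 = €33,028.94.
Fixed costs = CM − EBIT = €155,236.00 − €33,028.94 = €122,207.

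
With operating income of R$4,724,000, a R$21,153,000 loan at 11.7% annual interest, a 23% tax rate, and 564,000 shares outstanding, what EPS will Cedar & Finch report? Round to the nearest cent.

Interest = R$2,474,901.00, so EBT = R$4,724,000 − R$2,474,901.00 = R$2,249,099.00.
Net income = R$2,249,099.00 × (1 − 0.23) = R$1,731,806.23.
EPS = R$1,731,806.23 ÷ 564,000 = R$3.07.

R$3.07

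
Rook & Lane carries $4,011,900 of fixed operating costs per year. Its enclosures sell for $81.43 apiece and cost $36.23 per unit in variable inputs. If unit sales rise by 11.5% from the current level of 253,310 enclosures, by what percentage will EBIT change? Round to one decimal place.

+17.7%

Contribution at this volume is 253,310 × $45.20 = $11,449,612.00.
Subtracting fixed costs: EBIT = $11,449,612.00 − $4,011,900 = $7,437,712.00.
DOL = contribution ÷ EBIT = $11,449,612.00 ÷ $7,437,712.00 = 1.5394.
So EBIT moves 1.5394 × (+11.5%) = +17.7%.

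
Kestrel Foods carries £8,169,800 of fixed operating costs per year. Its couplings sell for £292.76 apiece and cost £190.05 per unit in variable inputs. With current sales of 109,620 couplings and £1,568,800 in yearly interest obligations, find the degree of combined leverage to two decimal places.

Total contribution margin = 109,620 × £102.71 = £11,259,070.20.
Operating income = contribution − fixed costs = £11,259,070.20 − £8,169,800 = £3,089,270.20. Interest = £1,568,800.00, so EBIT − I = £1,520,470.20.
Degree of total leverage = total CM / (EBIT − interest) = £11,259,070.20 / £1,520,470.20 = 7.4050.

7.40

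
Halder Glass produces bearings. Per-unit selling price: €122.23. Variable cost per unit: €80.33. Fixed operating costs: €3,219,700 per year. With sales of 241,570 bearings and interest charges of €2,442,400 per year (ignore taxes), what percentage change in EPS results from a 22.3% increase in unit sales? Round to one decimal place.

+50.6%

Total contribution margin = 241,570 × €41.90 = €10,121,783.00.
Operating income = contribution − fixed costs = €10,121,783.00 − €3,219,700 = €6,902,083.00.
Interest = €2,442,400.00, so EBIT − I = €4,459,683.00.
DCL = total CM / (EBIT − I) = €10,121,783.00 / €4,459,683.00 = 2.2696.
%ΔEPS = DCL × %ΔSales = 2.2696 × +22.3% = +50.6%.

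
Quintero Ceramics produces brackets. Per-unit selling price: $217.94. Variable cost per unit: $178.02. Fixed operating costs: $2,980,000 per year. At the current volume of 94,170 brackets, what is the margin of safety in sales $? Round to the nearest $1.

$4,254,342

Each unit contributes $217.94 − $178.02 = $39.92. Break-even units = $2,980,000 ÷ $39.92 = 74,649.30; break-even revenue = 74,649.30 × $217.94 = $16,269,068.14.
Actual sales revenue = 94,170 × $217.94 = $20,523,409.80.
Margin of safety = $20,523,409.80 − $16,269,068.14 = $4,254,342.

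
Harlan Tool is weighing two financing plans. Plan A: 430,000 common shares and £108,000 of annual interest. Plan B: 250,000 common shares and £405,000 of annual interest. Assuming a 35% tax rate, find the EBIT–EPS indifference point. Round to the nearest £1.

Set EPS_A = EPS_B: (EBIT − £108,000)(1 − 0.35) ÷ 430,000 = (EBIT − £405,000)(1 − 0.35) ÷ 250,000.
Cancelling (1 − t) and cross-multiplying: 250,000·(EBIT − 108,000) = 430,000·(EBIT − 405,000).
Solving, EBIT = (405,000·430,000 − 108,000·250,000) / (430,000 − 250,000) = 147,150,000,000 / 180,000 = 817,500.00.

£817,500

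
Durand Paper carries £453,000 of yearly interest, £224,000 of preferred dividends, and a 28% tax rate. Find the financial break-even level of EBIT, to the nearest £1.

£764,111

Grossing the preferred dividend up to pre-tax terms: £224,000 / (1 − 0.28) = £311,111.11.
EPS = 0 when EBIT covers interest plus the pre-tax preferred burden: £453,000 + £311,111.11 = £764,111.11.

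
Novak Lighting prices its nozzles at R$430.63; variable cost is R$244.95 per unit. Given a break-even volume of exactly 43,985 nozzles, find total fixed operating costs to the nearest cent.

R$8,167,134.80

Contribution margin per unit = R$430.63 − R$244.95 = R$185.68.
Fixed costs = break-even units × CM = 43,985 × R$185.68 = R$8,167,134.80.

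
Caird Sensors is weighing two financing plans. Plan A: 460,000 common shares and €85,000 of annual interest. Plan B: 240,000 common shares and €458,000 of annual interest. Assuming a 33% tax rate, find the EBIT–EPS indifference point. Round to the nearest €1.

At indifference, (EBIT − 85,000)(1 − t)/460,000 = (EBIT − 458,000)(1 − t)/240,000.
Cancelling (1 − t) and cross-multiplying: 240,000·(EBIT − 85,000) = 460,000·(EBIT − 458,000).
Solving, EBIT = (458,000·460,000 − 85,000·240,000) / (460,000 − 240,000) = 190,280,000,000 / 220,000 = 864,909.09.

€864,909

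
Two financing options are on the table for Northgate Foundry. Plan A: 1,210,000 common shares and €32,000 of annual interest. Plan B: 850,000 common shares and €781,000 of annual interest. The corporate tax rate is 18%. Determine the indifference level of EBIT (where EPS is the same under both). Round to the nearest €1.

At indifference, (EBIT − 32,000)(1 − t)/1,210,000 = (EBIT − 781,000)(1 − t)/850,000.
The (1 − t) factor cancels: (EBIT − 32,000) × 850,000 = (EBIT − 781,000) × 1,210,000.
Solving, EBIT = (781,000·1,210,000 − 32,000·850,000) / (1,210,000 − 850,000) = 917,810,000,000 / 360,000 = 2,549,472.22.

€2,549,472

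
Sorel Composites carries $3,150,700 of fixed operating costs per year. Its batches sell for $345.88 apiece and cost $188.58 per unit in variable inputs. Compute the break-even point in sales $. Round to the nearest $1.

Contribution margin per unit = $345.88 − $188.58 = $157.30, a CM ratio of $157.30 ÷ $345.88 = 0.4548.
Break-even revenue = fixed costs × price ÷ CM = $3,150,700 × $345.88 ÷ $157.30 = $6,927,935.

$6,927,935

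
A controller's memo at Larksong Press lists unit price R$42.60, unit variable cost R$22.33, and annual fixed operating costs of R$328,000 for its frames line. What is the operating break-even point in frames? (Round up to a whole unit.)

Each unit contributes R$42.60 − R$22.33 = R$20.27.
Break-even Q = R$328,000 / R$20.27 = 16,181.55 → 16,182 frames.

16,182 frames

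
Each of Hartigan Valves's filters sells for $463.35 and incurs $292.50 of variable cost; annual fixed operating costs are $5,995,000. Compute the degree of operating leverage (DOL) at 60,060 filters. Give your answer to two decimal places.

Total contribution margin = 60,060 × $170.85 = $10,261,251.00.
Operating income = contribution − fixed costs = $10,261,251.00 − $5,995,000 = $4,266,251.00.
Degree of operating leverage = $10,261,251.00 / $4,266,251.00 = 2.4052.

2.41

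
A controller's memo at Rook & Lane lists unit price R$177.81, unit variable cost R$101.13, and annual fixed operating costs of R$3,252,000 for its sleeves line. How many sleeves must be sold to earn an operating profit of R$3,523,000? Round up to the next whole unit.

Unit CM = price − variable cost = R$177.81 − R$101.13 = R$76.68.
Required volume = (fixed costs + target profit) ÷ CM = (R$3,252,000 + R$3,523,000) ÷ R$76.68 = 88,354.20, so 88,355 sleeves.

88,355 sleeves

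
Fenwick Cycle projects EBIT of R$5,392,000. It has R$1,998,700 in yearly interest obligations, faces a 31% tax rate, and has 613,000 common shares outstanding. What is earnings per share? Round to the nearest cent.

Interest = R$1,998,700.00, so EBT = R$5,392,000 − R$1,998,700.00 = R$3,393,300.00.
Net income = R$3,393,300.00 × (1 − 0.31) = R$2,341,377.00.
EPS = R$2,341,377.00 ÷ 613,000 = R$3.82.

R$3.82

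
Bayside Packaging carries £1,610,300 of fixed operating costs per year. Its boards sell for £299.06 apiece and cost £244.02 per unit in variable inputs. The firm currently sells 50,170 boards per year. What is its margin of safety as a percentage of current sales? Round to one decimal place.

Each unit contributes £299.06 − £244.02 = £55.04. Break-even units = £1,610,300 ÷ £55.04 = 29,256.90; break-even revenue = 29,256.90 × £299.06 = £8,749,569.73.
Current sales = 50,170 × £299.06 = £15,003,840.20.
Margin of safety = (£15,003,840.20 − £8,749,569.73) ÷ £15,003,840.20 = 41.7%.

41.7%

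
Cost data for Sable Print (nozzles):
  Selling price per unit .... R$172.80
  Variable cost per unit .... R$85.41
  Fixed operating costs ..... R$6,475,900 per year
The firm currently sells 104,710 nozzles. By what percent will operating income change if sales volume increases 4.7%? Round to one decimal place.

+16.1%

Total contribution margin = 104,710 × R$87.39 = R$9,150,606.90.
Operating income = contribution − fixed costs = R$9,150,606.90 − R$6,475,900 = R$2,674,706.90.
So DOL = total CM / EBIT = R$9,150,606.90 / R$2,674,706.90 = 3.4212.
%ΔEBIT = DOL × %ΔSales = 3.4212 × +4.7% = +16.1%.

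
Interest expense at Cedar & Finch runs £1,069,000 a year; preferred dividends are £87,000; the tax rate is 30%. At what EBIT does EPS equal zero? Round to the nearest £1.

£1,193,286

Grossing the preferred dividend up to pre-tax terms: £87,000 / (1 − 0.30) = £124,285.71.
EPS = 0 when EBIT covers interest plus the pre-tax preferred burden: £1,069,000 + £124,285.71 = £1,193,285.71.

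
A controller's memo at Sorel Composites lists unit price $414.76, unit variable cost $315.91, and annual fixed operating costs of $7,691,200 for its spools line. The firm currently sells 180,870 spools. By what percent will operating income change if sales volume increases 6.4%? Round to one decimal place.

Total contribution margin = 180,870 × $98.85 = $17,878,999.50.
Operating income = contribution − fixed costs = $17,878,999.50 − $7,691,200 = $10,187,799.50.
So DOL = total CM / EBIT = $17,878,999.50 / $10,187,799.50 = 1.7549.
%ΔEBIT = DOL × %ΔSales = 1.7549 × +6.4% = +11.2%.

+11.2%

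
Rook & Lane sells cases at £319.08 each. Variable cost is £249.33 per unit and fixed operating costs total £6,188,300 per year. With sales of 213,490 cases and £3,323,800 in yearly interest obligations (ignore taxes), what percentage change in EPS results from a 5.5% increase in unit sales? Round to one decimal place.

Total contribution margin = 213,490 × £69.75 = £14,890,927.50.
EBIT = £14,890,927.50 − £6,188,300 = £8,702,627.50.
Interest = £3,323,800.00, so EBIT − I = £5,378,827.50.
DCL = total CM / (EBIT − I) = £14,890,927.50 / £5,378,827.50 = 2.7684.
EPS therefore changes by 2.7684 × (+5.5%) = +15.2%.

+15.2%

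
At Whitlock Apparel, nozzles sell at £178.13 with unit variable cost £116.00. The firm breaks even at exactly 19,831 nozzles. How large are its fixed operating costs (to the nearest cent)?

Each unit contributes £178.13 − £116.00 = £62.13.
Since BE = FC / CM, FC = 19,831 × £62.13 = £1,232,100.03.

£1,232,100.03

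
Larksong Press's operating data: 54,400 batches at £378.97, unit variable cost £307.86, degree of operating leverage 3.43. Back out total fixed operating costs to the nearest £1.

£2,740,575

At 54,400 units, contribution = 54,400 × £71.11 = £3,868,384.00.
DOL = contribution / EBIT, so EBIT = £3,868,384.00 / 3.43 = £1,127,808.75.
Fixed costs = CM − EBIT = £3,868,384.00 − £1,127,808.75 = £2,740,575.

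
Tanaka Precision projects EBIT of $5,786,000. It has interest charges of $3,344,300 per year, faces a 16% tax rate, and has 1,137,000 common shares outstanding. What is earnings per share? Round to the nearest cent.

$1.80

Interest = $3,344,300.00, so EBT = $5,786,000 − $3,344,300.00 = $2,441,700.00.
Net income = $2,441,700.00 × (1 − 0.16) = $2,051,028.00.
Per share: $2,051,028.00 / 1,137,000 shares = $1.80.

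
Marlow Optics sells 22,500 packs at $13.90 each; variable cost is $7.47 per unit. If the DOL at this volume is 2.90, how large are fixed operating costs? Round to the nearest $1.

$94,787

At 22,500 units, contribution = 22,500 × $6.43 = $144,675.00.
DOL = contribution / EBIT, so EBIT = $144,675.00 / 2.90 = $49,887.93.
And FC = contribution − EBIT = $144,675.00 − $49,887.93 = $94,787.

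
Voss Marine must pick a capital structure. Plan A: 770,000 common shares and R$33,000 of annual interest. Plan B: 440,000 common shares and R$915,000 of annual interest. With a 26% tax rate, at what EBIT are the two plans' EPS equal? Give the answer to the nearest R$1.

R$2,091,000

At indifference, (EBIT − 33,000)(1 − t)/770,000 = (EBIT − 915,000)(1 − t)/440,000.
The (1 − t) factor cancels: (EBIT − 33,000) × 440,000 = (EBIT − 915,000) × 770,000.
Solving, EBIT = (915,000·770,000 − 33,000·440,000) / (770,000 − 440,000) = 690,030,000,000 / 330,000 = 2,091,000.00.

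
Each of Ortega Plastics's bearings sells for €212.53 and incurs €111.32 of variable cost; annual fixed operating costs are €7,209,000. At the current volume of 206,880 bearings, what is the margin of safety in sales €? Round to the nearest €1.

Contribution margin per unit = €212.53 − €111.32 = €101.21. Break-even units = €7,209,000 ÷ €101.21 = 71,228.14; break-even revenue = 71,228.14 × €212.53 = €15,138,116.49.
Actual sales revenue = 206,880 × €212.53 = €43,968,206.40.
Margin of safety = €43,968,206.40 − €15,138,116.49 = €28,830,090.

€28,830,090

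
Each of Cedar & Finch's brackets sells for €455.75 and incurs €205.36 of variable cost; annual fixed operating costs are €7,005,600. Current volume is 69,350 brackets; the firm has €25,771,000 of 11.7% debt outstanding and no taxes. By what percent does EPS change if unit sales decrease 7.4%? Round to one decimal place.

At 69,350 units, contribution = 69,350 × €250.39 = €17,364,546.50.
Operating income = contribution − fixed costs = €17,364,546.50 − €7,005,600 = €10,358,946.50.
After interest of €3,015,207.00, pre-tax earnings = €7,343,739.50.
Degree of combined leverage = contribution ÷ (EBIT − I) = €17,364,546.50 ÷ €7,343,739.50 = 2.3645.
%ΔEPS = DCL × %ΔSales = 2.3645 × -7.4% = -17.5%.

-17.5%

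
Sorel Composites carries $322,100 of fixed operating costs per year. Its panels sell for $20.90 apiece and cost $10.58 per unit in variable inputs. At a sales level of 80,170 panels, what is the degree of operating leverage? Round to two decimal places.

1.64

Contribution at this volume is 80,170 × $10.32 = $827,354.40.
Subtracting fixed costs: EBIT = $827,354.40 − $322,100 = $505,254.40.
Degree of operating leverage = $827,354.40 / $505,254.40 = 1.6375.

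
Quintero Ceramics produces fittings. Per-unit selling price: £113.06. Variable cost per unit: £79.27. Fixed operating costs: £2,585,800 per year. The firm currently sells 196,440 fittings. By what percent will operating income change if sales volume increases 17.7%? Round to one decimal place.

Contribution at this volume is 196,440 × £33.79 = £6,637,707.60.
Subtracting fixed costs: EBIT = £6,637,707.60 − £2,585,800 = £4,051,907.60.
So DOL = total CM / EBIT = £6,637,707.60 / £4,051,907.60 = 1.6382.
So EBIT moves 1.6382 × (+17.7%) = +29.0%.

+29.0%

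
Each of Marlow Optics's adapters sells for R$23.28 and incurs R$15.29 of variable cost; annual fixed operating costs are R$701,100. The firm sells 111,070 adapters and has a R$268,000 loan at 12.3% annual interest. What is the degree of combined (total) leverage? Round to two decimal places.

5.79

Total contribution margin = 111,070 × R$7.99 = R$887,449.30.
Subtracting fixed costs: EBIT = R$887,449.30 − R$701,100 = R$186,349.30. Interest = R$32,964.00.
DOL = R$887,449.30 ÷ R$186,349.30 = 4.7623; DFL = R$186,349.30 ÷ R$153,385.30 = 1.2149.
Combined leverage = 4.7623 × 1.2149 = 5.7857.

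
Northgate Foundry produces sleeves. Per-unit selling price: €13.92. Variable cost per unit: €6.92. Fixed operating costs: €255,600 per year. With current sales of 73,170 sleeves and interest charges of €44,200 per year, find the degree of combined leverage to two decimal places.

Contribution at this volume is 73,170 × €7.00 = €512,190.00.
Subtracting fixed costs: EBIT = €512,190.00 − €255,600 = €256,590.00. Interest = €44,200.00, so EBIT − I = €212,390.00.
DCL = contribution ÷ (EBIT − I) = €512,190.00 ÷ €212,390.00 = 2.4116.

2.41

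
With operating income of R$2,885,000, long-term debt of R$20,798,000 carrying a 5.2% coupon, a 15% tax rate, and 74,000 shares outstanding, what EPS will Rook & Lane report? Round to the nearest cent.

R$20.72

Interest = R$1,081,496.00, so EBT = R$2,885,000 − R$1,081,496.00 = R$1,803,504.00.
Net income = R$1,803,504.00 × (1 − 0.15) = R$1,532,978.40.
EPS = R$1,532,978.40 ÷ 74,000 = R$20.72.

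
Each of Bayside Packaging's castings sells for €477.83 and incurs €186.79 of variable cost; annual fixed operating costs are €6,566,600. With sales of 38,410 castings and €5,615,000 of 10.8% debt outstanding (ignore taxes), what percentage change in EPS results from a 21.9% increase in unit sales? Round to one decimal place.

At 38,410 units, contribution = 38,410 × €291.04 = €11,178,846.40.
EBIT = €11,178,846.40 − €6,566,600 = €4,612,246.40.
After interest of €606,420.00, pre-tax earnings = €4,005,826.40.
DCL = total CM / (EBIT − I) = €11,178,846.40 / €4,005,826.40 = 2.7906.
EPS therefore changes by 2.7906 × (+21.9%) = +61.1%.

+61.1%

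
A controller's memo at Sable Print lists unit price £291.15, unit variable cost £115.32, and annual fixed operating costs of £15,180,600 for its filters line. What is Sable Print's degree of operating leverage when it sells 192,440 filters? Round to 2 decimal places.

Total contribution margin = 192,440 × £175.83 = £33,836,725.20.
EBIT = £33,836,725.20 − £15,180,600 = £18,656,125.20.
So DOL = total CM / EBIT = £33,836,725.20 / £18,656,125.20 = 1.8137.

1.81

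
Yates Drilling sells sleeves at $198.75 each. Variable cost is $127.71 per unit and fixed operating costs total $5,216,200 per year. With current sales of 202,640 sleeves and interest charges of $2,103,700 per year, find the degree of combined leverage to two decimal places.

2.03

At 202,640 units, contribution = 202,640 × $71.04 = $14,395,545.60.
Operating income = contribution − fixed costs = $14,395,545.60 − $5,216,200 = $9,179,345.60. Interest = $2,103,700.00, so EBIT − I = $7,075,645.60.
DCL = contribution ÷ (EBIT − I) = $14,395,545.60 ÷ $7,075,645.60 = 2.0345.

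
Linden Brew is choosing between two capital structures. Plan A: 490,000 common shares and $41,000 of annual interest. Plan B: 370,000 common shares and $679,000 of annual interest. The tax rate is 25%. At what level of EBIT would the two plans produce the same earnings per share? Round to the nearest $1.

Set EPS_A = EPS_B: (EBIT − $41,000)(1 − 0.25) ÷ 490,000 = (EBIT − $679,000)(1 − 0.25) ÷ 370,000.
The (1 − t) factor cancels: (EBIT − 41,000) × 370,000 = (EBIT − 679,000) × 490,000.
Solving, EBIT = (679,000·490,000 − 41,000·370,000) / (490,000 − 370,000) = 317,540,000,000 / 120,000 = 2,646,166.67.

$2,646,167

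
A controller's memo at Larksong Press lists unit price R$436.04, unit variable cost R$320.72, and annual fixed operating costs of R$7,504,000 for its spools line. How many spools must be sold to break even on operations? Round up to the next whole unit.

65,072 spools

Contribution margin per unit = R$436.04 − R$320.72 = R$115.32.
Units to break even: R$7,504,000 ÷ R$115.32 = 65,071.11, rounded up to 65,072.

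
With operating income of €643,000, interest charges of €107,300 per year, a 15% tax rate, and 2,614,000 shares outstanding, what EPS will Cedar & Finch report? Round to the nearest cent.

€0.17

Interest = €107,300.00, so EBT = €643,000 − €107,300.00 = €535,700.00.
Net income = €535,700.00 × (1 − 0.15) = €455,345.00.
Per share: €455,345.00 / 2,614,000 shares = €0.17.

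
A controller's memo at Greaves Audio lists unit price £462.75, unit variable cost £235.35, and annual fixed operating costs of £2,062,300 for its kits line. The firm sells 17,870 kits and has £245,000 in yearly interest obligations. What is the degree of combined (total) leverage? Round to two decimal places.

2.31

At 17,870 units, contribution = 17,870 × £227.40 = £4,063,638.00.
Subtracting fixed costs: EBIT = £4,063,638.00 − £2,062,300 = £2,001,338.00. Interest = £245,000.00, so EBIT − I = £1,756,338.00.
DCL = contribution ÷ (EBIT − I) = £4,063,638.00 ÷ £1,756,338.00 = 2.3137.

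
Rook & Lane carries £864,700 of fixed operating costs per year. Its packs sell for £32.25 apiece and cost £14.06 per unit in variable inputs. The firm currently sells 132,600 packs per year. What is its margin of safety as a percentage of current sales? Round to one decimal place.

64.1%

Contribution margin per unit = £32.25 − £14.06 = £18.19. Break-even units = £864,700 ÷ £18.19 = 47,537.11; break-even revenue = 47,537.11 × £32.25 = £1,533,071.74.
Actual sales revenue = 132,600 × £32.25 = £4,276,350.00.
Margin of safety = (£4,276,350.00 − £1,533,071.74) ÷ £4,276,350.00 = 64.1%.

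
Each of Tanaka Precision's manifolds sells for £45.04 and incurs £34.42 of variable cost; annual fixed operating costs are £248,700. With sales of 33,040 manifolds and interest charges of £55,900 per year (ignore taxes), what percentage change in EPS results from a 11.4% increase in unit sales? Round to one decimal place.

+86.4%

Total contribution margin = 33,040 × £10.62 = £350,884.80.
EBIT = £350,884.80 − £248,700 = £102,184.80.
Interest = £55,900.00, so EBIT − I = £46,284.80.
Degree of combined leverage = contribution ÷ (EBIT − I) = £350,884.80 ÷ £46,284.80 = 7.5810.
EPS therefore changes by 7.5810 × (+11.4%) = +86.4%.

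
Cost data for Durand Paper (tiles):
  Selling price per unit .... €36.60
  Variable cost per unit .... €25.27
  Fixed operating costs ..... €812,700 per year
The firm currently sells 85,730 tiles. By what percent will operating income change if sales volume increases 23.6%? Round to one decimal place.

+144.5%

Total contribution margin = 85,730 × €11.33 = €971,320.90.
Operating income = contribution − fixed costs = €971,320.90 − €812,700 = €158,620.90.
DOL = contribution ÷ EBIT = €971,320.90 ÷ €158,620.90 = 6.1235.
%ΔEBIT = DOL × %ΔSales = 6.1235 × +23.6% = +144.5%.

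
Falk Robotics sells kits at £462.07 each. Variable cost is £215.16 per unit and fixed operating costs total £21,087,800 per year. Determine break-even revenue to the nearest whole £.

£39,463,933

CM per unit = £462.07 − £215.16 = £246.91; CM ratio = £246.91 / £462.07 = 0.5344.
Break-even revenue = fixed costs × price ÷ CM = £21,087,800 × £462.07 ÷ £246.91 = £39,463,933.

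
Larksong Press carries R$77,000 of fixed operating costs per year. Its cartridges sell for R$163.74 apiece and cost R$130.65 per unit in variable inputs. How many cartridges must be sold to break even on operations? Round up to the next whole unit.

2,327 cartridges

Unit CM = price − variable cost = R$163.74 − R$130.65 = R$33.09.
Units to break even: R$77,000 ÷ R$33.09 = 2,326.99, rounded up to 2,327.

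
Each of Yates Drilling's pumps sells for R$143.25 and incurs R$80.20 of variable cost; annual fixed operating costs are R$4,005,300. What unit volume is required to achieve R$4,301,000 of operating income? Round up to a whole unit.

131,742 pumps

Contribution margin per unit = R$143.25 − R$80.20 = R$63.05.
Required volume = (fixed costs + target profit) ÷ CM = (R$4,005,300 + R$4,301,000) ÷ R$63.05 = 131,741.48, so 131,742 pumps.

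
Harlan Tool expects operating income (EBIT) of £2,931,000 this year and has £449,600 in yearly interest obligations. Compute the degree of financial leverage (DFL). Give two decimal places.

1.18

Interest = £449,600.00.
DFL = EBIT ÷ (EBIT − I) = £2,931,000 ÷ (£2,931,000 − £449,600.00) = £2,931,000 ÷ £2,481,400.00 = 1.1812.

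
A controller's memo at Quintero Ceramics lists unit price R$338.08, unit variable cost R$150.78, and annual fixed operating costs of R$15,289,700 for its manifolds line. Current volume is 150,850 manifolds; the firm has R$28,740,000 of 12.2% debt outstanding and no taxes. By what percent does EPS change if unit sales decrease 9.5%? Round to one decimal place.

-28.4%

At 150,850 units, contribution = 150,850 × R$187.30 = R$28,254,205.00.
Subtracting fixed costs: EBIT = R$28,254,205.00 − R$15,289,700 = R$12,964,505.00.
After interest of R$3,506,280.00, pre-tax earnings = R$9,458,225.00.
Degree of combined leverage = contribution ÷ (EBIT − I) = R$28,254,205.00 ÷ R$9,458,225.00 = 2.9873.
%ΔEPS = DCL × %ΔSales = 2.9873 × -9.5% = -28.4%.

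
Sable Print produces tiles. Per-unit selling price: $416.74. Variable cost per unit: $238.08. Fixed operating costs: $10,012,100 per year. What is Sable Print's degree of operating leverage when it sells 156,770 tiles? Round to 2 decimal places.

1.56

Contribution at this volume is 156,770 × $178.66 = $28,008,528.20.
EBIT = $28,008,528.20 − $10,012,100 = $17,996,428.20.
Degree of operating leverage = $28,008,528.20 / $17,996,428.20 = 1.5563.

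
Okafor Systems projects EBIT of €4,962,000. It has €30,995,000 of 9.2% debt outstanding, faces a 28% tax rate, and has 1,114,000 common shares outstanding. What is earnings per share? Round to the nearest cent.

Interest = €2,851,540.00, so EBT = €4,962,000 − €2,851,540.00 = €2,110,460.00.
After tax at 28%: net income = €2,110,460.00 × 0.72 = €1,519,531.20.
Per share: €1,519,531.20 / 1,114,000 shares = €1.36.

€1.36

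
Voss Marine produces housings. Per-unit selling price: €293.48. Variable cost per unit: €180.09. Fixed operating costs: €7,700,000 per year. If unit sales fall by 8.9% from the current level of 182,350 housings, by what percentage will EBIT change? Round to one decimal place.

-14.2%

Total contribution margin = 182,350 × €113.39 = €20,676,666.50.
Operating income = contribution − fixed costs = €20,676,666.50 − €7,700,000 = €12,976,666.50.
DOL = contribution ÷ EBIT = €20,676,666.50 ÷ €12,976,666.50 = 1.5934.
So EBIT moves 1.5934 × (-8.9%) = -14.2%.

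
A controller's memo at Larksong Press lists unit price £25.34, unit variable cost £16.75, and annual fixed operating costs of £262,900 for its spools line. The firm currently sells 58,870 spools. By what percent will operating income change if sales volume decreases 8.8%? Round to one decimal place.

-18.3%

At 58,870 units, contribution = 58,870 × £8.59 = £505,693.30.
EBIT = £505,693.30 − £262,900 = £242,793.30.
So DOL = total CM / EBIT = £505,693.30 / £242,793.30 = 2.0828.
%ΔEBIT = DOL × %ΔSales = 2.0828 × -8.8% = -18.3%.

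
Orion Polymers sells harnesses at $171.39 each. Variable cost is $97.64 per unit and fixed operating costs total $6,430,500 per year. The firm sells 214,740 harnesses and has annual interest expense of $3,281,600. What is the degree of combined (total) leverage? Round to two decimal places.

Total contribution margin = 214,740 × $73.75 = $15,837,075.00.
EBIT = $15,837,075.00 − $6,430,500 = $9,406,575.00. Interest = $3,281,600.00.
DOL = $15,837,075.00 ÷ $9,406,575.00 = 1.6836; DFL = $9,406,575.00 ÷ $6,124,975.00 = 1.5358.
DCL = DOL × DFL = 1.6836 × 1.5358 = 2.5857.

2.59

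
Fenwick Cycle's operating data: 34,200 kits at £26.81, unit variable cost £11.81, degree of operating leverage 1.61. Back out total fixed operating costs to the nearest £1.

£194,366

Total contribution margin = 34,200 × £15.00 = £513,000.00.
Since DOL = CM ÷ EBIT, EBIT = £513,000.00 ÷ 1.61 = £318,633.54.
Fixed costs = CM − EBIT = £513,000.00 − £318,633.54 = £194,366.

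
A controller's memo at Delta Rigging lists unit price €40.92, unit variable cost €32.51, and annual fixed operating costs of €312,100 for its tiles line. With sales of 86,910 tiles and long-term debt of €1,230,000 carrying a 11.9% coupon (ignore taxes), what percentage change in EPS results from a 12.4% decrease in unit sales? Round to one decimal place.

Contribution at this volume is 86,910 × €8.41 = €730,913.10.
Subtracting fixed costs: EBIT = €730,913.10 − €312,100 = €418,813.10.
Interest = €146,370.00, so EBIT − I = €272,443.10.
DCL = total CM / (EBIT − I) = €730,913.10 / €272,443.10 = 2.6828.
%ΔEPS = DCL × %ΔSales = 2.6828 × -12.4% = -33.3%.

-33.3%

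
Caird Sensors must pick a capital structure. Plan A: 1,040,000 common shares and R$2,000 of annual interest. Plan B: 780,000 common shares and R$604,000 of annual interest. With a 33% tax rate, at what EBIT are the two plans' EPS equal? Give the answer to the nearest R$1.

R$2,410,000

Set EPS_A = EPS_B: (EBIT − R$2,000)(1 − 0.33) ÷ 1,040,000 = (EBIT − R$604,000)(1 − 0.33) ÷ 780,000.
Cancelling (1 − t) and cross-multiplying: 780,000·(EBIT − 2,000) = 1,040,000·(EBIT − 604,000).
Solving, EBIT = (604,000·1,040,000 − 2,000·780,000) / (1,040,000 − 780,000) = 626,600,000,000 / 260,000 = 2,410,000.00.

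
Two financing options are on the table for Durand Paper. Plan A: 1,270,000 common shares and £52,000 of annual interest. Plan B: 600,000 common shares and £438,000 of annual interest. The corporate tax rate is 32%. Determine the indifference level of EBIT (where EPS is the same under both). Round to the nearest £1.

At indifference, (EBIT − 52,000)(1 − t)/1,270,000 = (EBIT − 438,000)(1 − t)/600,000.
Cancelling (1 − t) and cross-multiplying: 600,000·(EBIT − 52,000) = 1,270,000·(EBIT − 438,000).
EBIT × (1,270,000 − 600,000) = 438,000 × 1,270,000 − 52,000 × 600,000 = 525,060,000,000, so EBIT = 525,060,000,000 ÷ 670,000 = 783,671.64.

£783,672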